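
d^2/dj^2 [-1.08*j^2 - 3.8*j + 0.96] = -2.16000000000000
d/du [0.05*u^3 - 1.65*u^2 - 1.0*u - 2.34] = 0.15*u^2 - 3.3*u - 1.0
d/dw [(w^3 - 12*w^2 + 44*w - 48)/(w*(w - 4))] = 1 - 12/w^2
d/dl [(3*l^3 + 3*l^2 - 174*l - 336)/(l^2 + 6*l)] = 3*(l^4 + 12*l^3 + 64*l^2 + 224*l + 672)/(l^2*(l^2 + 12*l + 36))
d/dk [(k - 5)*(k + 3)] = 2*k - 2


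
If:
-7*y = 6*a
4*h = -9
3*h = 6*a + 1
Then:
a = -31/24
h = -9/4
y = 31/28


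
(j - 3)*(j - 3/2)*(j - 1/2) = j^3 - 5*j^2 + 27*j/4 - 9/4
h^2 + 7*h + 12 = (h + 3)*(h + 4)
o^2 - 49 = (o - 7)*(o + 7)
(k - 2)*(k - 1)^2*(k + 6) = k^4 + 2*k^3 - 19*k^2 + 28*k - 12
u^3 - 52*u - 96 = (u - 8)*(u + 2)*(u + 6)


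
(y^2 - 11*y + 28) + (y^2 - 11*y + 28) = 2*y^2 - 22*y + 56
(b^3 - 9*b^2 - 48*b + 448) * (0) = 0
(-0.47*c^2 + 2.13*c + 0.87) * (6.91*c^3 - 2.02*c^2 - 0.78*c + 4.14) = -3.2477*c^5 + 15.6677*c^4 + 2.0757*c^3 - 5.3646*c^2 + 8.1396*c + 3.6018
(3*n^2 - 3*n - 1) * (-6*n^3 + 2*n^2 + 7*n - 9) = -18*n^5 + 24*n^4 + 21*n^3 - 50*n^2 + 20*n + 9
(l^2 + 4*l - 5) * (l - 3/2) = l^3 + 5*l^2/2 - 11*l + 15/2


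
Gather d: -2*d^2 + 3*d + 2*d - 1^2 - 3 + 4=-2*d^2 + 5*d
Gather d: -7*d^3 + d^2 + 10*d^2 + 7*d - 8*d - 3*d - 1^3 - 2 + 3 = -7*d^3 + 11*d^2 - 4*d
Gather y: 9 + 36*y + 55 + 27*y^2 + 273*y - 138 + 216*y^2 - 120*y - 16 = 243*y^2 + 189*y - 90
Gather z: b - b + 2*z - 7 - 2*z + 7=0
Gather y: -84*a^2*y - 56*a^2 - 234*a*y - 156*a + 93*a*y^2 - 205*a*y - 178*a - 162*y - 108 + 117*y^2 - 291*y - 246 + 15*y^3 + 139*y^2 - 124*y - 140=-56*a^2 - 334*a + 15*y^3 + y^2*(93*a + 256) + y*(-84*a^2 - 439*a - 577) - 494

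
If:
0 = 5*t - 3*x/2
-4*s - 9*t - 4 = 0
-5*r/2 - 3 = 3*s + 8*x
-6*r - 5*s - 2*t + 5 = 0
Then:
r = 4780/3423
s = -691/1141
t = -200/1141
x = -2000/3423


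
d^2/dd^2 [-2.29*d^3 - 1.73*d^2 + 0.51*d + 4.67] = -13.74*d - 3.46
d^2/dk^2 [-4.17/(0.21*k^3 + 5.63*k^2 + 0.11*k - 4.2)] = ((5.2542*k + 46.9542)*(0.21*k^3 + 5.63*k^2 + 0.11*k - 4.2) - 4.17*(0.63*k^2 + 11.26*k + 0.11)*(1.26*k^2 + 22.52*k + 0.22))/(0.21*k^3 + 5.63*k^2 + 0.11*k - 4.2)^3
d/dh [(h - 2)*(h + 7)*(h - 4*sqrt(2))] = 3*h^2 - 8*sqrt(2)*h + 10*h - 20*sqrt(2) - 14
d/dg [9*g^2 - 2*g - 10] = 18*g - 2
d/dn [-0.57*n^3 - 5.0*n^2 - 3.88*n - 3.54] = -1.71*n^2 - 10.0*n - 3.88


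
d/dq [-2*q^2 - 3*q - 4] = -4*q - 3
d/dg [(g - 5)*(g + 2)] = 2*g - 3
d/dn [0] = 0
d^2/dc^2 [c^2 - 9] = 2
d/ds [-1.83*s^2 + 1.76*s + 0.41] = 1.76 - 3.66*s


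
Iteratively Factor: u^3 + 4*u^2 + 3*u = (u)*(u^2 + 4*u + 3) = u*(u + 3)*(u + 1)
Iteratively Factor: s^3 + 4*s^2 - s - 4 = (s - 1)*(s^2 + 5*s + 4) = (s - 1)*(s + 1)*(s + 4)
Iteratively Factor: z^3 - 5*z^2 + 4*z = (z - 4)*(z^2 - z) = z*(z - 4)*(z - 1)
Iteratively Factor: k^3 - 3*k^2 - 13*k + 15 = (k - 5)*(k^2 + 2*k - 3) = (k - 5)*(k + 3)*(k - 1)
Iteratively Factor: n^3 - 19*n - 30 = (n - 5)*(n^2 + 5*n + 6) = (n - 5)*(n + 3)*(n + 2)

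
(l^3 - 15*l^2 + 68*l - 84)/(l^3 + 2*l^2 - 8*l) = (l^2 - 13*l + 42)/(l*(l + 4))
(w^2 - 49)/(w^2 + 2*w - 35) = (w - 7)/(w - 5)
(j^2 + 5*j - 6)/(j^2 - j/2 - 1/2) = 2*(j + 6)/(2*j + 1)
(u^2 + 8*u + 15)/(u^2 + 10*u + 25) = (u + 3)/(u + 5)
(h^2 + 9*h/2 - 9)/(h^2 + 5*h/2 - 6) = (h + 6)/(h + 4)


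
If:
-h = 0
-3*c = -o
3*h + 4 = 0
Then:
No Solution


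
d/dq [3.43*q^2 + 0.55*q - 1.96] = 6.86*q + 0.55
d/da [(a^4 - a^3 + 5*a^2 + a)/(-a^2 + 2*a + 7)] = (-2*a^5 + 7*a^4 + 24*a^3 - 10*a^2 + 70*a + 7)/(a^4 - 4*a^3 - 10*a^2 + 28*a + 49)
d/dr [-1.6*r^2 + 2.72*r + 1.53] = 2.72 - 3.2*r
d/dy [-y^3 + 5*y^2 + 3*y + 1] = -3*y^2 + 10*y + 3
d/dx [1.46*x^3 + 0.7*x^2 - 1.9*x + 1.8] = 4.38*x^2 + 1.4*x - 1.9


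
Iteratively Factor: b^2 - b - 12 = (b - 4)*(b + 3)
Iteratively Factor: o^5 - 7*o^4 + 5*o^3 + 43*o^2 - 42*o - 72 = (o - 4)*(o^4 - 3*o^3 - 7*o^2 + 15*o + 18) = (o - 4)*(o + 1)*(o^3 - 4*o^2 - 3*o + 18) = (o - 4)*(o + 1)*(o + 2)*(o^2 - 6*o + 9) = (o - 4)*(o - 3)*(o + 1)*(o + 2)*(o - 3)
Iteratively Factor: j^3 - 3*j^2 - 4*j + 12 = (j - 2)*(j^2 - j - 6) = (j - 3)*(j - 2)*(j + 2)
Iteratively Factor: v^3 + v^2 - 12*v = (v - 3)*(v^2 + 4*v) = v*(v - 3)*(v + 4)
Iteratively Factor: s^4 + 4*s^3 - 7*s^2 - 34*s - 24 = (s + 2)*(s^3 + 2*s^2 - 11*s - 12) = (s + 2)*(s + 4)*(s^2 - 2*s - 3) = (s - 3)*(s + 2)*(s + 4)*(s + 1)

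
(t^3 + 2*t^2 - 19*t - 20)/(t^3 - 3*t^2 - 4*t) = (t + 5)/t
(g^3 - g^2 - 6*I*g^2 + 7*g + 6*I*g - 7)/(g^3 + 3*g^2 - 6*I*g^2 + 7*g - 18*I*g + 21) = (g - 1)/(g + 3)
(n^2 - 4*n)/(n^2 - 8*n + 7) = n*(n - 4)/(n^2 - 8*n + 7)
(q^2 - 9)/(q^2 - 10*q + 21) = (q + 3)/(q - 7)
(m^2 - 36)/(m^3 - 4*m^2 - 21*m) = (36 - m^2)/(m*(-m^2 + 4*m + 21))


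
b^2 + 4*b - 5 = (b - 1)*(b + 5)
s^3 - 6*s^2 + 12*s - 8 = (s - 2)^3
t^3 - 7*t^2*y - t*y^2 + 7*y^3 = (t - 7*y)*(t - y)*(t + y)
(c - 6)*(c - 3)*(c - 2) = c^3 - 11*c^2 + 36*c - 36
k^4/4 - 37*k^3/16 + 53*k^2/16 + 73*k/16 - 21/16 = (k/4 + 1/4)*(k - 7)*(k - 3)*(k - 1/4)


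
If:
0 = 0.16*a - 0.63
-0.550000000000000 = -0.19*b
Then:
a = 3.94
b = 2.89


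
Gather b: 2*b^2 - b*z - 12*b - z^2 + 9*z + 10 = 2*b^2 + b*(-z - 12) - z^2 + 9*z + 10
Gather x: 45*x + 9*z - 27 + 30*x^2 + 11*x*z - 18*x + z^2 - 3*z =30*x^2 + x*(11*z + 27) + z^2 + 6*z - 27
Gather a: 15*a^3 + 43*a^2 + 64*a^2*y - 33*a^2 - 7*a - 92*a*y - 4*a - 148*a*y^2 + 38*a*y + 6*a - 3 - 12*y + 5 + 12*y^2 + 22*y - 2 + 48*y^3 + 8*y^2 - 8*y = 15*a^3 + a^2*(64*y + 10) + a*(-148*y^2 - 54*y - 5) + 48*y^3 + 20*y^2 + 2*y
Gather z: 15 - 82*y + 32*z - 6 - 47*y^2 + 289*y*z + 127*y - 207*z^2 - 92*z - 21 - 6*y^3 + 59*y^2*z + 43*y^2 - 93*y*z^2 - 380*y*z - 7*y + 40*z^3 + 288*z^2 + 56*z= -6*y^3 - 4*y^2 + 38*y + 40*z^3 + z^2*(81 - 93*y) + z*(59*y^2 - 91*y - 4) - 12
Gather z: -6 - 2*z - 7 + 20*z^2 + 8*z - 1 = 20*z^2 + 6*z - 14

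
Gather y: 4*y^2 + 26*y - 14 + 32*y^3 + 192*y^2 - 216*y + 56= 32*y^3 + 196*y^2 - 190*y + 42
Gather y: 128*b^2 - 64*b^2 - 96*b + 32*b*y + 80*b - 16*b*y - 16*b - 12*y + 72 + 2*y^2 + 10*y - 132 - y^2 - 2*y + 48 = 64*b^2 - 32*b + y^2 + y*(16*b - 4) - 12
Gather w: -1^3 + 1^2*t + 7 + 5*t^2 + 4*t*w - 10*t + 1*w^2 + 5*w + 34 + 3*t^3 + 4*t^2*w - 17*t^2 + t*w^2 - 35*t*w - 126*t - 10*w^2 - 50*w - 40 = 3*t^3 - 12*t^2 - 135*t + w^2*(t - 9) + w*(4*t^2 - 31*t - 45)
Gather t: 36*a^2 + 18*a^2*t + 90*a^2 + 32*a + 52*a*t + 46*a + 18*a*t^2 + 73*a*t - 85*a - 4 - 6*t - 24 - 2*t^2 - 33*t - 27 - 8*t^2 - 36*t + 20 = 126*a^2 - 7*a + t^2*(18*a - 10) + t*(18*a^2 + 125*a - 75) - 35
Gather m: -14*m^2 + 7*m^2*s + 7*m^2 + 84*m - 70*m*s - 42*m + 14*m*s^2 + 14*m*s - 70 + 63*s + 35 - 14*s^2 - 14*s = m^2*(7*s - 7) + m*(14*s^2 - 56*s + 42) - 14*s^2 + 49*s - 35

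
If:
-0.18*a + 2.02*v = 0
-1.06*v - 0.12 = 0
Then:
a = -1.27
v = -0.11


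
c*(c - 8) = c^2 - 8*c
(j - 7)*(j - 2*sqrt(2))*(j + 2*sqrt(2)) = j^3 - 7*j^2 - 8*j + 56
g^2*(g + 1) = g^3 + g^2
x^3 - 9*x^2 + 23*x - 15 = (x - 5)*(x - 3)*(x - 1)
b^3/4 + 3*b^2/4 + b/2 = b*(b/4 + 1/2)*(b + 1)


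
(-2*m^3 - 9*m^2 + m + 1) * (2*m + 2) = -4*m^4 - 22*m^3 - 16*m^2 + 4*m + 2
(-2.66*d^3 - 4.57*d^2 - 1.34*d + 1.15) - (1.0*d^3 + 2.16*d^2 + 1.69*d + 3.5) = -3.66*d^3 - 6.73*d^2 - 3.03*d - 2.35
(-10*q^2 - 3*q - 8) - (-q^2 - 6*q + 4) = -9*q^2 + 3*q - 12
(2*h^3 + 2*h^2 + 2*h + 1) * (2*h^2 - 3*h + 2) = 4*h^5 - 2*h^4 + 2*h^3 + h + 2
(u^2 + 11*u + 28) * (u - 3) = u^3 + 8*u^2 - 5*u - 84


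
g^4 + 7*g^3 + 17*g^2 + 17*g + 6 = (g + 1)^2*(g + 2)*(g + 3)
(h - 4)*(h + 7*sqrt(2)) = h^2 - 4*h + 7*sqrt(2)*h - 28*sqrt(2)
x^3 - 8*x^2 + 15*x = x*(x - 5)*(x - 3)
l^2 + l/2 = l*(l + 1/2)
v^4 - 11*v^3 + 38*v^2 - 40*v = v*(v - 5)*(v - 4)*(v - 2)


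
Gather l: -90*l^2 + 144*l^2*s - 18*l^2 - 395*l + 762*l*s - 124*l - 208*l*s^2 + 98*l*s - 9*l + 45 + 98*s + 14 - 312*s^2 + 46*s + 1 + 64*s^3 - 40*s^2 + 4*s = l^2*(144*s - 108) + l*(-208*s^2 + 860*s - 528) + 64*s^3 - 352*s^2 + 148*s + 60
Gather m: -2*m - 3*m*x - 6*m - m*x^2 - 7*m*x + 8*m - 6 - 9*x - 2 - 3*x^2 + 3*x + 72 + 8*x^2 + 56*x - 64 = m*(-x^2 - 10*x) + 5*x^2 + 50*x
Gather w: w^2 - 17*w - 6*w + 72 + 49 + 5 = w^2 - 23*w + 126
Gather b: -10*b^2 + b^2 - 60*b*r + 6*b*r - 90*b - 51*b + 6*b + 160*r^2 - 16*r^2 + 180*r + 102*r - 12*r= -9*b^2 + b*(-54*r - 135) + 144*r^2 + 270*r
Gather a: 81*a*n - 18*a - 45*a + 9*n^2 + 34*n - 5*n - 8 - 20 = a*(81*n - 63) + 9*n^2 + 29*n - 28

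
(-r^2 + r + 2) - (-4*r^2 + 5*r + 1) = 3*r^2 - 4*r + 1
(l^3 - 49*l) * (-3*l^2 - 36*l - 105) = -3*l^5 - 36*l^4 + 42*l^3 + 1764*l^2 + 5145*l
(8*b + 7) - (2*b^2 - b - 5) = -2*b^2 + 9*b + 12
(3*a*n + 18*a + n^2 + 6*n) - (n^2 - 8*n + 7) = 3*a*n + 18*a + 14*n - 7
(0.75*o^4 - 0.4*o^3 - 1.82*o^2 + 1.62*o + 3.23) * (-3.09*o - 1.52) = -2.3175*o^5 + 0.0959999999999999*o^4 + 6.2318*o^3 - 2.2394*o^2 - 12.4431*o - 4.9096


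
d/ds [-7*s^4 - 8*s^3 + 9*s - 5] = -28*s^3 - 24*s^2 + 9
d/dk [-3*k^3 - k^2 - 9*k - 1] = -9*k^2 - 2*k - 9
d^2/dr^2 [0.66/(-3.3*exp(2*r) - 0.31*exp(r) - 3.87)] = (-0.66*(6.6*exp(r) + 0.31)*(13.2*exp(r) + 0.62)*exp(r) + (8.712*exp(r) + 0.2046)*(3.3*exp(2*r) + 0.31*exp(r) + 3.87))*exp(r)/(3.3*exp(2*r) + 0.31*exp(r) + 3.87)^3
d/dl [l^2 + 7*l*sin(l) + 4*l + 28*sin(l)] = 7*l*cos(l) + 2*l + 7*sin(l) + 28*cos(l) + 4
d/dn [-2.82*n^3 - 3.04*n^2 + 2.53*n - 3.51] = -8.46*n^2 - 6.08*n + 2.53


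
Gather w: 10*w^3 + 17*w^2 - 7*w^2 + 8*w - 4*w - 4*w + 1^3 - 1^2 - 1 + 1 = 10*w^3 + 10*w^2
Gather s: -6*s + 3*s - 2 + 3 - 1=-3*s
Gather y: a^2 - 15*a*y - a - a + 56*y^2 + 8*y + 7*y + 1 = a^2 - 2*a + 56*y^2 + y*(15 - 15*a) + 1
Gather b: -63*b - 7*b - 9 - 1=-70*b - 10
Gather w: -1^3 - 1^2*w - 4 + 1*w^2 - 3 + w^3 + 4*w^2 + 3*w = w^3 + 5*w^2 + 2*w - 8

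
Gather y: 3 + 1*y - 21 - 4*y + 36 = 18 - 3*y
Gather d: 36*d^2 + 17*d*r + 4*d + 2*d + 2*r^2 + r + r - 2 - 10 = 36*d^2 + d*(17*r + 6) + 2*r^2 + 2*r - 12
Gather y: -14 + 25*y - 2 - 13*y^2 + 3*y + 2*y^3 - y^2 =2*y^3 - 14*y^2 + 28*y - 16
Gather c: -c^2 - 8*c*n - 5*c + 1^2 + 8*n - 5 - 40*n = -c^2 + c*(-8*n - 5) - 32*n - 4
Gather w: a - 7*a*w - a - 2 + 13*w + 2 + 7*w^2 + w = 7*w^2 + w*(14 - 7*a)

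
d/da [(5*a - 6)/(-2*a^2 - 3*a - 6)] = 2*(5*a^2 - 12*a - 24)/(4*a^4 + 12*a^3 + 33*a^2 + 36*a + 36)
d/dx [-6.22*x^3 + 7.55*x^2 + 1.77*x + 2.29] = -18.66*x^2 + 15.1*x + 1.77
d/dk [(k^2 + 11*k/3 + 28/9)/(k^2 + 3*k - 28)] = 2*(-3*k^2 - 280*k - 504)/(9*(k^4 + 6*k^3 - 47*k^2 - 168*k + 784))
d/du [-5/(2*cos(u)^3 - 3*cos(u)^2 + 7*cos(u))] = 5*(-6*cos(u)^2 + 6*cos(u) - 7)*sin(u)/((-3*cos(u) + cos(2*u) + 8)^2*cos(u)^2)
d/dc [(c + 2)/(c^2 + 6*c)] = (c*(c + 6) - 2*(c + 2)*(c + 3))/(c^2*(c + 6)^2)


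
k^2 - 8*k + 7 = (k - 7)*(k - 1)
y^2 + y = y*(y + 1)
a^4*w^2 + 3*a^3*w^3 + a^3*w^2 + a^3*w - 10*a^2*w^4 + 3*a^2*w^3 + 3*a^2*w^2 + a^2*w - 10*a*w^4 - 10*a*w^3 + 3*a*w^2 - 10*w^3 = (a - 2*w)*(a + 5*w)*(a*w + 1)*(a*w + w)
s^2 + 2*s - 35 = (s - 5)*(s + 7)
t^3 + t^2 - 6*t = t*(t - 2)*(t + 3)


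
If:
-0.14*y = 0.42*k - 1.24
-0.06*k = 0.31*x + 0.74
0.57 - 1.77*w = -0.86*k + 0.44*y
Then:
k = 2.95238095238095 - 0.333333333333333*y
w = 1.75652407855798 - 0.410546139359699*y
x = 0.0645161290322581*y - 2.95852534562212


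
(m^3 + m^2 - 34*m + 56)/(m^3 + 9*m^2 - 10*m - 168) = (m - 2)/(m + 6)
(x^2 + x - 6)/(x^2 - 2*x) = (x + 3)/x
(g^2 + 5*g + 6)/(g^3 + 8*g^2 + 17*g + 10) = (g + 3)/(g^2 + 6*g + 5)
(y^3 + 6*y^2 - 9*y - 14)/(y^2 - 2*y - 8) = (-y^3 - 6*y^2 + 9*y + 14)/(-y^2 + 2*y + 8)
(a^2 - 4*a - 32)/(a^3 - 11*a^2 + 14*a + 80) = (a + 4)/(a^2 - 3*a - 10)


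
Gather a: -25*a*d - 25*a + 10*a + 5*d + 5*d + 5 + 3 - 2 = a*(-25*d - 15) + 10*d + 6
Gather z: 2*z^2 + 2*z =2*z^2 + 2*z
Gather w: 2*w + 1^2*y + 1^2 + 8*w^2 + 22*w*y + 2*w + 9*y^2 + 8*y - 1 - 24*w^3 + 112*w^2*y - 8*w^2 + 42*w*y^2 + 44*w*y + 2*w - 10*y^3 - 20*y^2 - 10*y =-24*w^3 + 112*w^2*y + w*(42*y^2 + 66*y + 6) - 10*y^3 - 11*y^2 - y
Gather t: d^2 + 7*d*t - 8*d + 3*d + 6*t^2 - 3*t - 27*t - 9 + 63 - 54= d^2 - 5*d + 6*t^2 + t*(7*d - 30)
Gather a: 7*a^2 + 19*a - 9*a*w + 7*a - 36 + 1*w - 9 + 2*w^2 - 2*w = 7*a^2 + a*(26 - 9*w) + 2*w^2 - w - 45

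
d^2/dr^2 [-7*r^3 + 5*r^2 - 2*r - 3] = 10 - 42*r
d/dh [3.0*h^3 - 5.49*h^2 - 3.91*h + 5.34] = 9.0*h^2 - 10.98*h - 3.91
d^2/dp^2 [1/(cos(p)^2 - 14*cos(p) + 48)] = (-8*sin(p)^4 + 12*sin(p)^2 - 1449*cos(p) + 21*cos(3*p) + 588)/(2*(cos(p) - 8)^3*(cos(p) - 6)^3)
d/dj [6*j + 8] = 6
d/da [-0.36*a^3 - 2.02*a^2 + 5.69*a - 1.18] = -1.08*a^2 - 4.04*a + 5.69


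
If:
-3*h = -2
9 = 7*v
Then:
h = 2/3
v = 9/7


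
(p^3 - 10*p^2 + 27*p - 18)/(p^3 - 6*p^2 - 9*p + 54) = (p - 1)/(p + 3)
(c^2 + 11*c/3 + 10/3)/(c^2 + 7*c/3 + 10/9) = 3*(c + 2)/(3*c + 2)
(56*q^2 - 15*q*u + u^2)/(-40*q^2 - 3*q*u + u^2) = (-7*q + u)/(5*q + u)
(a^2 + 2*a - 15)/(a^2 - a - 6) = (a + 5)/(a + 2)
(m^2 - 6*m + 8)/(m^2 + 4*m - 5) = (m^2 - 6*m + 8)/(m^2 + 4*m - 5)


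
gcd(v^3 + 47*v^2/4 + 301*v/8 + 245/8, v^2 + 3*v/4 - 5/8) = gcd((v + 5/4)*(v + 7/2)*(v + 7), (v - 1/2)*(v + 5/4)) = v + 5/4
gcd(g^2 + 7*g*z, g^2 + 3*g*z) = g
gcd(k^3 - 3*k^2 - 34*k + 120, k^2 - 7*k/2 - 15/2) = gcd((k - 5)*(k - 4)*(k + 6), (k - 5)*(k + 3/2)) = k - 5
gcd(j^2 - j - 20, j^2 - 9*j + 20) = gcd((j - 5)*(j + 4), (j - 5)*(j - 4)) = j - 5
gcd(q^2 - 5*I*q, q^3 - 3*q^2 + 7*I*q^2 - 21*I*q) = q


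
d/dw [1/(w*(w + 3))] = (-2*w - 3)/(w^2*(w^2 + 6*w + 9))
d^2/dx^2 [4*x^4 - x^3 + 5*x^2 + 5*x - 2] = 48*x^2 - 6*x + 10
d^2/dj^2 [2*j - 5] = 0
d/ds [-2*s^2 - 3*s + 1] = -4*s - 3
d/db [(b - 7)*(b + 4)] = 2*b - 3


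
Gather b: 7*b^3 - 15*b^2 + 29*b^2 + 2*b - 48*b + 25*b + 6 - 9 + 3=7*b^3 + 14*b^2 - 21*b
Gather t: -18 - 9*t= -9*t - 18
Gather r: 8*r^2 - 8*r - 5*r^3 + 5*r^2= -5*r^3 + 13*r^2 - 8*r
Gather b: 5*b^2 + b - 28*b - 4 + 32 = 5*b^2 - 27*b + 28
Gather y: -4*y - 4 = -4*y - 4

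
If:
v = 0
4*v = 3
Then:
No Solution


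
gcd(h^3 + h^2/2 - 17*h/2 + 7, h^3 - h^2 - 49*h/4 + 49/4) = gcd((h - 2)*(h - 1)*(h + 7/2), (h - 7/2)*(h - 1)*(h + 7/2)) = h^2 + 5*h/2 - 7/2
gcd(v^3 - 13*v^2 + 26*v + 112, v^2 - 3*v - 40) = v - 8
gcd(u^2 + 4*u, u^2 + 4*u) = u^2 + 4*u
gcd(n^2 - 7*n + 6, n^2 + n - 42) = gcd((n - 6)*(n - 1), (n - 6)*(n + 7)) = n - 6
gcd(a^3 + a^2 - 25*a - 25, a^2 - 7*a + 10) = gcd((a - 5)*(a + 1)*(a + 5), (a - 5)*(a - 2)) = a - 5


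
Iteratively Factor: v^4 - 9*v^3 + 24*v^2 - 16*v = (v - 1)*(v^3 - 8*v^2 + 16*v) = (v - 4)*(v - 1)*(v^2 - 4*v) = (v - 4)^2*(v - 1)*(v)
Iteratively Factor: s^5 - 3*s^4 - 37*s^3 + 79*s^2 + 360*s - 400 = (s - 5)*(s^4 + 2*s^3 - 27*s^2 - 56*s + 80) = (s - 5)*(s + 4)*(s^3 - 2*s^2 - 19*s + 20) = (s - 5)^2*(s + 4)*(s^2 + 3*s - 4) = (s - 5)^2*(s - 1)*(s + 4)*(s + 4)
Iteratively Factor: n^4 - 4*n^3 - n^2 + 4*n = (n)*(n^3 - 4*n^2 - n + 4) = n*(n + 1)*(n^2 - 5*n + 4) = n*(n - 1)*(n + 1)*(n - 4)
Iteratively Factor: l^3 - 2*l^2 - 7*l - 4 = (l + 1)*(l^2 - 3*l - 4) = (l + 1)^2*(l - 4)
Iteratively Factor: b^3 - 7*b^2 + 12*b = (b - 4)*(b^2 - 3*b) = b*(b - 4)*(b - 3)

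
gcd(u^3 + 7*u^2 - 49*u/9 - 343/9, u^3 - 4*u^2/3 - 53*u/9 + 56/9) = u + 7/3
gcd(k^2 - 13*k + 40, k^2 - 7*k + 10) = k - 5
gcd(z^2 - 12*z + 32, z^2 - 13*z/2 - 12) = z - 8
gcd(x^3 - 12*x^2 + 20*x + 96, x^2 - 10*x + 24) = x - 6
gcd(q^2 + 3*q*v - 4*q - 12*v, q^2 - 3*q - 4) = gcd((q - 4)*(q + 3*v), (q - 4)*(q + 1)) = q - 4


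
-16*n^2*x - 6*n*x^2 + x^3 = x*(-8*n + x)*(2*n + x)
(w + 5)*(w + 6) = w^2 + 11*w + 30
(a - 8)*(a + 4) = a^2 - 4*a - 32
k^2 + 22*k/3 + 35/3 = (k + 7/3)*(k + 5)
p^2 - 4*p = p*(p - 4)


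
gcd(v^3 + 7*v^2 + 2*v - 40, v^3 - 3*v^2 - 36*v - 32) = v + 4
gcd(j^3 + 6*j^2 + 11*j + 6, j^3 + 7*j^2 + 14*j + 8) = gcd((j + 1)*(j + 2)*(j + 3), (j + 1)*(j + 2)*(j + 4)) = j^2 + 3*j + 2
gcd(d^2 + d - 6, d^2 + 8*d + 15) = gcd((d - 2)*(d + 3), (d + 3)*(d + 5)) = d + 3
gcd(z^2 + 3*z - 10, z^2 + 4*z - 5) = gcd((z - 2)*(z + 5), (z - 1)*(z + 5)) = z + 5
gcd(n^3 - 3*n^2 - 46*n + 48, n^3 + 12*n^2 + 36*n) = n + 6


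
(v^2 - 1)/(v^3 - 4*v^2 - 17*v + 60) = (v^2 - 1)/(v^3 - 4*v^2 - 17*v + 60)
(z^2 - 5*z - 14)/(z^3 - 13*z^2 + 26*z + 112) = 1/(z - 8)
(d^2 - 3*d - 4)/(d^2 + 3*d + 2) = (d - 4)/(d + 2)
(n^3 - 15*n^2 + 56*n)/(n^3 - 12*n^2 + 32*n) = (n - 7)/(n - 4)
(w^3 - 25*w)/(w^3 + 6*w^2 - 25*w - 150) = w/(w + 6)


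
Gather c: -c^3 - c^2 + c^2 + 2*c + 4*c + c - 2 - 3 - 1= -c^3 + 7*c - 6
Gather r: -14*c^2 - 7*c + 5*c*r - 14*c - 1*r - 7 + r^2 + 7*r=-14*c^2 - 21*c + r^2 + r*(5*c + 6) - 7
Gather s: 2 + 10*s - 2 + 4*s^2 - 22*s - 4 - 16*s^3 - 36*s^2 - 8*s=-16*s^3 - 32*s^2 - 20*s - 4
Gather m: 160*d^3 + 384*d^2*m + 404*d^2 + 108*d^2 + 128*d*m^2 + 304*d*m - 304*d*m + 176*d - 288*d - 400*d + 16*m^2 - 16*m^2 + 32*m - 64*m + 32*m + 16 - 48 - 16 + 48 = 160*d^3 + 384*d^2*m + 512*d^2 + 128*d*m^2 - 512*d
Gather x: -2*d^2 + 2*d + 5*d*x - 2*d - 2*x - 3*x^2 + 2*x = -2*d^2 + 5*d*x - 3*x^2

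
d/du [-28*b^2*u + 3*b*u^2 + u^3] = -28*b^2 + 6*b*u + 3*u^2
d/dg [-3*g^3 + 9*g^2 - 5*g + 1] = -9*g^2 + 18*g - 5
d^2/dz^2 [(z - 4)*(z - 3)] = 2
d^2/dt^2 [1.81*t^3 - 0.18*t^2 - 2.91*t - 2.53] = 10.86*t - 0.36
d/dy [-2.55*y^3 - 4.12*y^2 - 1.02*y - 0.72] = -7.65*y^2 - 8.24*y - 1.02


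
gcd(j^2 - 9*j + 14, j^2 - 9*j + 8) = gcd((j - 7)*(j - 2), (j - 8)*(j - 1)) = 1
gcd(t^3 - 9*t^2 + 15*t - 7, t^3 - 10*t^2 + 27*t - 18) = t - 1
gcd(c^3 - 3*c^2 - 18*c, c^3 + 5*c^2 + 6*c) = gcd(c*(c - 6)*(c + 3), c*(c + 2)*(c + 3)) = c^2 + 3*c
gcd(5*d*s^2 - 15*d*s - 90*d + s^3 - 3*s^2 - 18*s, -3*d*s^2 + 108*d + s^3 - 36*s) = s - 6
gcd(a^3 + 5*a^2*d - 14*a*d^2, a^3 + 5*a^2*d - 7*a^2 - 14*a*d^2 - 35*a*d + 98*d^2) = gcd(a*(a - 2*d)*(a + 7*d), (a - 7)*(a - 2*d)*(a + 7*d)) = a^2 + 5*a*d - 14*d^2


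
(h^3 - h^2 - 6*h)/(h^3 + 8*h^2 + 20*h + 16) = h*(h - 3)/(h^2 + 6*h + 8)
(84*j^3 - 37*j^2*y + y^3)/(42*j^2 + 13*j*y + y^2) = (12*j^2 - 7*j*y + y^2)/(6*j + y)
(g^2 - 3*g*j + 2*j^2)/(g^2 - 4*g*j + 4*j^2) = (g - j)/(g - 2*j)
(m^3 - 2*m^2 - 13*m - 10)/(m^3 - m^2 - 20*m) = (m^2 + 3*m + 2)/(m*(m + 4))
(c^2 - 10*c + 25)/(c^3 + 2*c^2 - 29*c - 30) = (c - 5)/(c^2 + 7*c + 6)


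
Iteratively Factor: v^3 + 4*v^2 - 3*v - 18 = (v - 2)*(v^2 + 6*v + 9) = (v - 2)*(v + 3)*(v + 3)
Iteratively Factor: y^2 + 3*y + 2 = (y + 2)*(y + 1)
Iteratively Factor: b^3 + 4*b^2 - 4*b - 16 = (b + 4)*(b^2 - 4) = (b + 2)*(b + 4)*(b - 2)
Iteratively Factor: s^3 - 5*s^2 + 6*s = (s)*(s^2 - 5*s + 6) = s*(s - 3)*(s - 2)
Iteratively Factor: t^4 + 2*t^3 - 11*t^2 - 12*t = (t + 1)*(t^3 + t^2 - 12*t) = t*(t + 1)*(t^2 + t - 12) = t*(t + 1)*(t + 4)*(t - 3)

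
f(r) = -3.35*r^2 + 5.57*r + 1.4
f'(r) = 5.57 - 6.7*r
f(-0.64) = -3.54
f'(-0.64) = 9.86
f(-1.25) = -10.80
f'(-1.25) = 13.94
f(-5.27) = -120.99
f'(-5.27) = 40.88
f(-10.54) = -429.46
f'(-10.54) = 76.19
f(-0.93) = -6.68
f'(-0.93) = 11.80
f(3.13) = -13.99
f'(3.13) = -15.40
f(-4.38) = -87.26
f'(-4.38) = 34.92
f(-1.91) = -21.46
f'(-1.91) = 18.37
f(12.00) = -414.16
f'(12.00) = -74.83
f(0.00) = 1.40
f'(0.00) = 5.57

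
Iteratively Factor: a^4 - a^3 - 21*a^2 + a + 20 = (a + 1)*(a^3 - 2*a^2 - 19*a + 20) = (a + 1)*(a + 4)*(a^2 - 6*a + 5) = (a - 1)*(a + 1)*(a + 4)*(a - 5)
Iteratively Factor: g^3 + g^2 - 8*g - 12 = (g - 3)*(g^2 + 4*g + 4) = (g - 3)*(g + 2)*(g + 2)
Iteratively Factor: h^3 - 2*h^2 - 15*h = (h + 3)*(h^2 - 5*h) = h*(h + 3)*(h - 5)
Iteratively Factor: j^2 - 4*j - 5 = (j + 1)*(j - 5)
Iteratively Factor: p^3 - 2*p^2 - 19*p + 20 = (p - 1)*(p^2 - p - 20) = (p - 1)*(p + 4)*(p - 5)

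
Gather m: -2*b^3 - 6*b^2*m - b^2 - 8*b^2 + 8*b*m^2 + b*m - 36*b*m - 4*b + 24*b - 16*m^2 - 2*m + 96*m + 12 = -2*b^3 - 9*b^2 + 20*b + m^2*(8*b - 16) + m*(-6*b^2 - 35*b + 94) + 12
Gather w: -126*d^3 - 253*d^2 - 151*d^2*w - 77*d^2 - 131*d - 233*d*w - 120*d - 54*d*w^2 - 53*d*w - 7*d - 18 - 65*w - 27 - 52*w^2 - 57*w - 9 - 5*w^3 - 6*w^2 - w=-126*d^3 - 330*d^2 - 258*d - 5*w^3 + w^2*(-54*d - 58) + w*(-151*d^2 - 286*d - 123) - 54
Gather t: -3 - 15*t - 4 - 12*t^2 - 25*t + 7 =-12*t^2 - 40*t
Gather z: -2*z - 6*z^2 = -6*z^2 - 2*z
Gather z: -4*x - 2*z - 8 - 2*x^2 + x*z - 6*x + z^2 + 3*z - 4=-2*x^2 - 10*x + z^2 + z*(x + 1) - 12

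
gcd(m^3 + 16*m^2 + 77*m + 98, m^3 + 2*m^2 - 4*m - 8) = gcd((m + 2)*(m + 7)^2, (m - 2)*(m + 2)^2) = m + 2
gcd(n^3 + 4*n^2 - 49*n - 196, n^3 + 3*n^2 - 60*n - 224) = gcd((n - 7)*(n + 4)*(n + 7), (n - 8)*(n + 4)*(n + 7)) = n^2 + 11*n + 28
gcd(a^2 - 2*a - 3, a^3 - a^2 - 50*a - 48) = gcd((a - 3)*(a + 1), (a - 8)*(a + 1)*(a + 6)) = a + 1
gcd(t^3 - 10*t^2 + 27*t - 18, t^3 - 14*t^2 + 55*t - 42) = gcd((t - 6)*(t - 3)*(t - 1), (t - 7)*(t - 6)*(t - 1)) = t^2 - 7*t + 6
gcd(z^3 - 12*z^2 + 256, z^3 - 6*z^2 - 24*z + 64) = z^2 - 4*z - 32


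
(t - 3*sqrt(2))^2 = t^2 - 6*sqrt(2)*t + 18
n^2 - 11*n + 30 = (n - 6)*(n - 5)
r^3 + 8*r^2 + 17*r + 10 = (r + 1)*(r + 2)*(r + 5)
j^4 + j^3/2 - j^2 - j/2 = j*(j - 1)*(j + 1/2)*(j + 1)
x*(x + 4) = x^2 + 4*x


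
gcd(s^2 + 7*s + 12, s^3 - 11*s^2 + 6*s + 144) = s + 3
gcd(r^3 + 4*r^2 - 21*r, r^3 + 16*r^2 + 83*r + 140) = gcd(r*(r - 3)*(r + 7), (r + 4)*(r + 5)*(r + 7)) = r + 7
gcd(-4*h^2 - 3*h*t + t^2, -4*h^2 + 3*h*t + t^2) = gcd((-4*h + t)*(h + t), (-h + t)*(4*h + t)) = 1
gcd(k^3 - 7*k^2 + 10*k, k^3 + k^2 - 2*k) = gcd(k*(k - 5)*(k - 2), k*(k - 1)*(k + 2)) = k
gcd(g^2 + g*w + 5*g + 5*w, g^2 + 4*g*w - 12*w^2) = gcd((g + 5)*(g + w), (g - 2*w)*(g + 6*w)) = 1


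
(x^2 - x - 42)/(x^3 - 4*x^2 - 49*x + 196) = (x + 6)/(x^2 + 3*x - 28)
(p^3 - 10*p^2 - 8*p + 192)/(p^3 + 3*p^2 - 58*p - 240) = (p^2 - 2*p - 24)/(p^2 + 11*p + 30)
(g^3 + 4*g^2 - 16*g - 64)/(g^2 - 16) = g + 4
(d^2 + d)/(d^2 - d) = (d + 1)/(d - 1)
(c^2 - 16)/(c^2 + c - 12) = (c - 4)/(c - 3)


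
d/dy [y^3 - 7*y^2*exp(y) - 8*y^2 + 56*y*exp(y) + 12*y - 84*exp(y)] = -7*y^2*exp(y) + 3*y^2 + 42*y*exp(y) - 16*y - 28*exp(y) + 12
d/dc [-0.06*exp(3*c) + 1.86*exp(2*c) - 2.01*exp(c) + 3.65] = (-0.18*exp(2*c) + 3.72*exp(c) - 2.01)*exp(c)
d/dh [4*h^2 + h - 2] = 8*h + 1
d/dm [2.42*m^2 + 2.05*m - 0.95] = 4.84*m + 2.05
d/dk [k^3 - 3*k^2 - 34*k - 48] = 3*k^2 - 6*k - 34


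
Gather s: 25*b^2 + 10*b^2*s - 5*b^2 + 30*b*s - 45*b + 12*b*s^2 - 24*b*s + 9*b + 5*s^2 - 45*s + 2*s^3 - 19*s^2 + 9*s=20*b^2 - 36*b + 2*s^3 + s^2*(12*b - 14) + s*(10*b^2 + 6*b - 36)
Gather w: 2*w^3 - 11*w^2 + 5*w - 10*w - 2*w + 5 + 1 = 2*w^3 - 11*w^2 - 7*w + 6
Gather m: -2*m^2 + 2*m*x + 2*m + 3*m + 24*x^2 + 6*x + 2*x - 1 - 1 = -2*m^2 + m*(2*x + 5) + 24*x^2 + 8*x - 2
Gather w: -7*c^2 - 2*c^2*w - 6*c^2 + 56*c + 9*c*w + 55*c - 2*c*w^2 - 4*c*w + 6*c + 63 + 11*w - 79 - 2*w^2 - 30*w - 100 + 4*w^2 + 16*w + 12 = -13*c^2 + 117*c + w^2*(2 - 2*c) + w*(-2*c^2 + 5*c - 3) - 104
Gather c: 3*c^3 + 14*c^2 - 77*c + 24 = 3*c^3 + 14*c^2 - 77*c + 24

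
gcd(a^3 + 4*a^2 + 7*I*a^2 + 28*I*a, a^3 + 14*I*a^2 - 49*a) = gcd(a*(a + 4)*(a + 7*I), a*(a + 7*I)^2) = a^2 + 7*I*a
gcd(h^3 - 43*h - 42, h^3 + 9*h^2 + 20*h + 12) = h^2 + 7*h + 6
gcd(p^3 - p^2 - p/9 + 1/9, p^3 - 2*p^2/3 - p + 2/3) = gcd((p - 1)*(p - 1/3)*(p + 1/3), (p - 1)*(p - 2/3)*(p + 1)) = p - 1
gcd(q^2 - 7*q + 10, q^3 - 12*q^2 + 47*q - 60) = q - 5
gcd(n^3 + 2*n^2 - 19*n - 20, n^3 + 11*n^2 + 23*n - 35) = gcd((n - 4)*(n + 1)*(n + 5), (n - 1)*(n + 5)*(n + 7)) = n + 5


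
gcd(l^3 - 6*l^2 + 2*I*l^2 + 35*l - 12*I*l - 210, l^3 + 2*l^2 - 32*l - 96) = l - 6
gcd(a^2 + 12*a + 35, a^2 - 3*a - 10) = 1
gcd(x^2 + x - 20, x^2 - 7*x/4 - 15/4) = 1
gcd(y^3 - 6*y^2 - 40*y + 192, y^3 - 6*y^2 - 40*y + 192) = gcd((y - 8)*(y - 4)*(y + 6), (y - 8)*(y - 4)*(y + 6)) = y^3 - 6*y^2 - 40*y + 192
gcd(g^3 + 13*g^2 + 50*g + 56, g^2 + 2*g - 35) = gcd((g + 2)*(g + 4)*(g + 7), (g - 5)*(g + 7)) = g + 7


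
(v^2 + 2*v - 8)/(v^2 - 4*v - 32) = (v - 2)/(v - 8)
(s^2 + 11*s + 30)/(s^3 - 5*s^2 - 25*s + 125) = (s + 6)/(s^2 - 10*s + 25)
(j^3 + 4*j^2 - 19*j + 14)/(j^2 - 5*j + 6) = (j^2 + 6*j - 7)/(j - 3)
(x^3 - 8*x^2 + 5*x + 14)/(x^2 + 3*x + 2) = (x^2 - 9*x + 14)/(x + 2)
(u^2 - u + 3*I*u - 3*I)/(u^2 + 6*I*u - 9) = (u - 1)/(u + 3*I)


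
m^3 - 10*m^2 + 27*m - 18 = (m - 6)*(m - 3)*(m - 1)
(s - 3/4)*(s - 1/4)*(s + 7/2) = s^3 + 5*s^2/2 - 53*s/16 + 21/32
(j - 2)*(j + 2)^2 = j^3 + 2*j^2 - 4*j - 8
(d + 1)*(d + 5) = d^2 + 6*d + 5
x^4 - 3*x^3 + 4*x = x*(x - 2)^2*(x + 1)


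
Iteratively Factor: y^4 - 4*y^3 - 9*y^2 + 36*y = (y + 3)*(y^3 - 7*y^2 + 12*y) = (y - 3)*(y + 3)*(y^2 - 4*y) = y*(y - 3)*(y + 3)*(y - 4)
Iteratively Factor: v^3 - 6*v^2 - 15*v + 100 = (v - 5)*(v^2 - v - 20) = (v - 5)^2*(v + 4)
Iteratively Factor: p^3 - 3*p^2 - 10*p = (p + 2)*(p^2 - 5*p) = p*(p + 2)*(p - 5)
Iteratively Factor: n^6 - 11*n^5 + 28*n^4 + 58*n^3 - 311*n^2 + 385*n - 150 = (n - 2)*(n^5 - 9*n^4 + 10*n^3 + 78*n^2 - 155*n + 75) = (n - 2)*(n - 1)*(n^4 - 8*n^3 + 2*n^2 + 80*n - 75) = (n - 2)*(n - 1)^2*(n^3 - 7*n^2 - 5*n + 75) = (n - 5)*(n - 2)*(n - 1)^2*(n^2 - 2*n - 15) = (n - 5)^2*(n - 2)*(n - 1)^2*(n + 3)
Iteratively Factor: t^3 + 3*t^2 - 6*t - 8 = (t + 4)*(t^2 - t - 2) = (t - 2)*(t + 4)*(t + 1)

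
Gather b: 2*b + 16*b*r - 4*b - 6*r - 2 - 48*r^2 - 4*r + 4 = b*(16*r - 2) - 48*r^2 - 10*r + 2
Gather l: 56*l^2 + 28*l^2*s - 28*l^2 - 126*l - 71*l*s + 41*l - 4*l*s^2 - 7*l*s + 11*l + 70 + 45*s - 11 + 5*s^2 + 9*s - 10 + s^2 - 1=l^2*(28*s + 28) + l*(-4*s^2 - 78*s - 74) + 6*s^2 + 54*s + 48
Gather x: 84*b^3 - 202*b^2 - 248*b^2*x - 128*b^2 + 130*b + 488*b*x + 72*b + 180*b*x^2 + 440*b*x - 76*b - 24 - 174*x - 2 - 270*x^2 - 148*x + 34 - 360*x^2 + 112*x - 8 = 84*b^3 - 330*b^2 + 126*b + x^2*(180*b - 630) + x*(-248*b^2 + 928*b - 210)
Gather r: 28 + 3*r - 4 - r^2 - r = -r^2 + 2*r + 24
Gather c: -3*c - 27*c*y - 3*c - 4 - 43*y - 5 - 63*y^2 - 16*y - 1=c*(-27*y - 6) - 63*y^2 - 59*y - 10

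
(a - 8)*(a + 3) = a^2 - 5*a - 24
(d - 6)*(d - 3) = d^2 - 9*d + 18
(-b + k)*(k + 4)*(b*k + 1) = -b^2*k^2 - 4*b^2*k + b*k^3 + 4*b*k^2 - b*k - 4*b + k^2 + 4*k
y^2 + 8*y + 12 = (y + 2)*(y + 6)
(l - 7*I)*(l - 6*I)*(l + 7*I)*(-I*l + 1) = -I*l^4 - 5*l^3 - 55*I*l^2 - 245*l - 294*I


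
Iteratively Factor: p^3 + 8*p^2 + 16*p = (p + 4)*(p^2 + 4*p) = (p + 4)^2*(p)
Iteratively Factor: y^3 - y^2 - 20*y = (y + 4)*(y^2 - 5*y) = y*(y + 4)*(y - 5)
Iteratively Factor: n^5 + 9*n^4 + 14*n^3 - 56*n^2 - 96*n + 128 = (n + 4)*(n^4 + 5*n^3 - 6*n^2 - 32*n + 32) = (n - 1)*(n + 4)*(n^3 + 6*n^2 - 32) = (n - 1)*(n + 4)^2*(n^2 + 2*n - 8) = (n - 1)*(n + 4)^3*(n - 2)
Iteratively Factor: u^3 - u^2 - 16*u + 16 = (u - 4)*(u^2 + 3*u - 4) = (u - 4)*(u - 1)*(u + 4)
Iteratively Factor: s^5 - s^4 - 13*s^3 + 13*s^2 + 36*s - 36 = (s - 1)*(s^4 - 13*s^2 + 36) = (s - 2)*(s - 1)*(s^3 + 2*s^2 - 9*s - 18) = (s - 2)*(s - 1)*(s + 3)*(s^2 - s - 6) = (s - 2)*(s - 1)*(s + 2)*(s + 3)*(s - 3)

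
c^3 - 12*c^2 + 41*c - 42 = (c - 7)*(c - 3)*(c - 2)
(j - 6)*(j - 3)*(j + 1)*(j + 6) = j^4 - 2*j^3 - 39*j^2 + 72*j + 108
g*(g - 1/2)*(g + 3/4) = g^3 + g^2/4 - 3*g/8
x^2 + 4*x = x*(x + 4)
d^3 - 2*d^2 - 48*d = d*(d - 8)*(d + 6)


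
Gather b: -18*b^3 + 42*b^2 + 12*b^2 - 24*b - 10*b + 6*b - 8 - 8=-18*b^3 + 54*b^2 - 28*b - 16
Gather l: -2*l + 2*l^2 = 2*l^2 - 2*l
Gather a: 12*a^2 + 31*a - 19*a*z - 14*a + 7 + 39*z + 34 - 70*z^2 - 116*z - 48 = 12*a^2 + a*(17 - 19*z) - 70*z^2 - 77*z - 7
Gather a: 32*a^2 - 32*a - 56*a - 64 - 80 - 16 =32*a^2 - 88*a - 160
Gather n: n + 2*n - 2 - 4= 3*n - 6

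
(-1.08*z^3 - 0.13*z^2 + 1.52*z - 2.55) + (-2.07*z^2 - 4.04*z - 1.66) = -1.08*z^3 - 2.2*z^2 - 2.52*z - 4.21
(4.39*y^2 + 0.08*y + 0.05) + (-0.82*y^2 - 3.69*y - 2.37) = 3.57*y^2 - 3.61*y - 2.32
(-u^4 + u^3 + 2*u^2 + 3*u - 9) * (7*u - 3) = -7*u^5 + 10*u^4 + 11*u^3 + 15*u^2 - 72*u + 27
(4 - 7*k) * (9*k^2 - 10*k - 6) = -63*k^3 + 106*k^2 + 2*k - 24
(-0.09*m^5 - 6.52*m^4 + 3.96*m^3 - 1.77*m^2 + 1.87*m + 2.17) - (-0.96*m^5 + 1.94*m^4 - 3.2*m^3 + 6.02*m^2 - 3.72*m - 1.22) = 0.87*m^5 - 8.46*m^4 + 7.16*m^3 - 7.79*m^2 + 5.59*m + 3.39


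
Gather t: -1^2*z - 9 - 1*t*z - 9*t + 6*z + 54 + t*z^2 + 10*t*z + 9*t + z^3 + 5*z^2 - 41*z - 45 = t*(z^2 + 9*z) + z^3 + 5*z^2 - 36*z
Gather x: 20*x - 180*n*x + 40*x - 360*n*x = x*(60 - 540*n)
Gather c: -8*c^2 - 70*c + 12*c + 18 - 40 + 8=-8*c^2 - 58*c - 14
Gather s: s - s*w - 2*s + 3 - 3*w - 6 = s*(-w - 1) - 3*w - 3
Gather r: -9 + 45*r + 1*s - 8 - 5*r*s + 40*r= r*(85 - 5*s) + s - 17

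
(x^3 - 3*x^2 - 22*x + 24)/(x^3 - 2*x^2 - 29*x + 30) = (x + 4)/(x + 5)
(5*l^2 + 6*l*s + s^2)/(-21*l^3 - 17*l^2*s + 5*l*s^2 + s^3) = (5*l + s)/(-21*l^2 + 4*l*s + s^2)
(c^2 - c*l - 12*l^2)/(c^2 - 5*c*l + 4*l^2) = (c + 3*l)/(c - l)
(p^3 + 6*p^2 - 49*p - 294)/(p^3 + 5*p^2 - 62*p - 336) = (p - 7)/(p - 8)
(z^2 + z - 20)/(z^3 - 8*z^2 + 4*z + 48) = (z + 5)/(z^2 - 4*z - 12)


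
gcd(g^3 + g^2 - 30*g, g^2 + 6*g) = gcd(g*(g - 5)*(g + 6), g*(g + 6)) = g^2 + 6*g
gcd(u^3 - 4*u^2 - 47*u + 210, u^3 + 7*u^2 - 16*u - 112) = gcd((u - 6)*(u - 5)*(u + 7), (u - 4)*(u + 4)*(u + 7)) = u + 7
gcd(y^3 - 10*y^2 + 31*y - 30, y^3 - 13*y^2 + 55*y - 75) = y^2 - 8*y + 15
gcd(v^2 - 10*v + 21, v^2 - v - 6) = v - 3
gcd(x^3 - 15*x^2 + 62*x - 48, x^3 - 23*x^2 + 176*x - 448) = x - 8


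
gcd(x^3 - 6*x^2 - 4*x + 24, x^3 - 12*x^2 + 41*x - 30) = x - 6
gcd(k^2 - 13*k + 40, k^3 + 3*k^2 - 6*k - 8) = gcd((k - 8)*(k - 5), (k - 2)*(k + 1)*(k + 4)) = 1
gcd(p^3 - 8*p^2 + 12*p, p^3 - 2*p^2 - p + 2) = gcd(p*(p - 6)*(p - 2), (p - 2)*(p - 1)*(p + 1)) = p - 2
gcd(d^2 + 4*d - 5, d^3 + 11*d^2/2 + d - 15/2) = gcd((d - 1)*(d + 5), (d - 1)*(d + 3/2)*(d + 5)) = d^2 + 4*d - 5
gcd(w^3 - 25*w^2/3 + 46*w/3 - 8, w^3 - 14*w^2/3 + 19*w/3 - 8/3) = w - 1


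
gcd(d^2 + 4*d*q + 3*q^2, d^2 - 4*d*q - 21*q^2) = d + 3*q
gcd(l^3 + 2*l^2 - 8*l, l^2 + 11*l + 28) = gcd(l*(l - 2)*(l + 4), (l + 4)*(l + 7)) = l + 4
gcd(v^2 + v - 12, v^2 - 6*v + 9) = v - 3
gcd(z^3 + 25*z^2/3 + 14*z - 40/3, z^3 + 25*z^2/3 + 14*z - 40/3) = z^3 + 25*z^2/3 + 14*z - 40/3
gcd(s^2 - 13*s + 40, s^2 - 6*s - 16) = s - 8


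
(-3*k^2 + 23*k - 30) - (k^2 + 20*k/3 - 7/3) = -4*k^2 + 49*k/3 - 83/3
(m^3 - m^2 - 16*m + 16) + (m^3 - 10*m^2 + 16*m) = 2*m^3 - 11*m^2 + 16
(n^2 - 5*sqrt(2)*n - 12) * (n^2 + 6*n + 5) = n^4 - 5*sqrt(2)*n^3 + 6*n^3 - 30*sqrt(2)*n^2 - 7*n^2 - 72*n - 25*sqrt(2)*n - 60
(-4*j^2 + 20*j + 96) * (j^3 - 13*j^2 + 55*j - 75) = -4*j^5 + 72*j^4 - 384*j^3 + 152*j^2 + 3780*j - 7200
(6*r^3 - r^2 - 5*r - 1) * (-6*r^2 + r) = -36*r^5 + 12*r^4 + 29*r^3 + r^2 - r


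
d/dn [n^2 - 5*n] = 2*n - 5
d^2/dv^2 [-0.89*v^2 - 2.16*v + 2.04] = -1.78000000000000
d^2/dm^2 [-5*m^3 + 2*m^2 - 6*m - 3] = 4 - 30*m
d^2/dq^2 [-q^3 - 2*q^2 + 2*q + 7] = -6*q - 4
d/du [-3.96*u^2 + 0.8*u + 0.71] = 0.8 - 7.92*u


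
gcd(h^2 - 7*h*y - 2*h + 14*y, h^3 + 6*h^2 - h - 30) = h - 2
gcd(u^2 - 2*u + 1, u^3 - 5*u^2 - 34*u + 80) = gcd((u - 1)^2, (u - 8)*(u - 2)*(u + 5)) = 1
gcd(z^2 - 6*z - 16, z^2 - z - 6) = z + 2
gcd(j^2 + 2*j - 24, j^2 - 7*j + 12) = j - 4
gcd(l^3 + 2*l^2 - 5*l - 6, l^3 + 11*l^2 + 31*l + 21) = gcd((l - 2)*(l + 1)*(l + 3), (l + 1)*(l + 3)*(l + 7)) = l^2 + 4*l + 3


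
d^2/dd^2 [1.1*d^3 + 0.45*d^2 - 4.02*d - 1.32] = 6.6*d + 0.9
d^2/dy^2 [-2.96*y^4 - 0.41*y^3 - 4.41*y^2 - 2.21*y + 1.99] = -35.52*y^2 - 2.46*y - 8.82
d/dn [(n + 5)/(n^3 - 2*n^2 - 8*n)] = (-n*(-n^2 + 2*n + 8) + (n + 5)*(-3*n^2 + 4*n + 8))/(n^2*(-n^2 + 2*n + 8)^2)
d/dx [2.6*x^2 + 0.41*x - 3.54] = 5.2*x + 0.41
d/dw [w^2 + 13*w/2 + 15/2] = 2*w + 13/2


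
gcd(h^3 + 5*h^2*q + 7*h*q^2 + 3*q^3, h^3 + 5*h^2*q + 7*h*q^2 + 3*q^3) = h^3 + 5*h^2*q + 7*h*q^2 + 3*q^3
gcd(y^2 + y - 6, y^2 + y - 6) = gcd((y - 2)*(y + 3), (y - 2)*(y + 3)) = y^2 + y - 6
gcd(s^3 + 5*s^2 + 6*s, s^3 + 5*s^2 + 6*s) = s^3 + 5*s^2 + 6*s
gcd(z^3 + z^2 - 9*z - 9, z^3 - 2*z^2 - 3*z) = z^2 - 2*z - 3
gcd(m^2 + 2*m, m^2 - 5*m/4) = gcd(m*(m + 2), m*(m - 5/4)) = m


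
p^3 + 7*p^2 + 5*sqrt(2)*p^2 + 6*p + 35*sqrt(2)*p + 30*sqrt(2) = (p + 1)*(p + 6)*(p + 5*sqrt(2))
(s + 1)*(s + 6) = s^2 + 7*s + 6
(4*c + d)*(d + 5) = 4*c*d + 20*c + d^2 + 5*d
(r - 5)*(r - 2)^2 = r^3 - 9*r^2 + 24*r - 20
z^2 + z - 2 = (z - 1)*(z + 2)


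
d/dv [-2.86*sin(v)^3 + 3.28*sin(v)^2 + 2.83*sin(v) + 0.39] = (-8.58*sin(v)^2 + 6.56*sin(v) + 2.83)*cos(v)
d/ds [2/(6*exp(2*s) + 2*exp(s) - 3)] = (-24*exp(s) - 4)*exp(s)/(6*exp(2*s) + 2*exp(s) - 3)^2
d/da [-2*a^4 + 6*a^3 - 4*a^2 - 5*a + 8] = -8*a^3 + 18*a^2 - 8*a - 5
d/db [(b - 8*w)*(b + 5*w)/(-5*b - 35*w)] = ((-2*b + 3*w)*(b + 7*w) + (b - 8*w)*(b + 5*w))/(5*(b + 7*w)^2)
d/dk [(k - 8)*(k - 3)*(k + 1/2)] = 3*k^2 - 21*k + 37/2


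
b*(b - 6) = b^2 - 6*b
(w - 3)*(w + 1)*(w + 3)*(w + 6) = w^4 + 7*w^3 - 3*w^2 - 63*w - 54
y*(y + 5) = y^2 + 5*y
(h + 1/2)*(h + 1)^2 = h^3 + 5*h^2/2 + 2*h + 1/2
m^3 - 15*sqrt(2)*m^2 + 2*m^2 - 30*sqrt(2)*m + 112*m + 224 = (m + 2)*(m - 8*sqrt(2))*(m - 7*sqrt(2))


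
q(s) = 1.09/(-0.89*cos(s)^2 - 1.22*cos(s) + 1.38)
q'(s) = 1.09*(-1.78*sin(s)*cos(s) - 1.22*sin(s))/(-0.89*cos(s)^2 - 1.22*cos(s) + 1.38)^2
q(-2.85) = 0.63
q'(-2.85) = -0.05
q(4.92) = 1.00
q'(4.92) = 1.42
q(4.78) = 0.84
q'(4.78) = 0.87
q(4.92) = 1.00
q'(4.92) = 1.42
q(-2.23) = 0.61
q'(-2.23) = 0.03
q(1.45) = 0.89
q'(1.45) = -1.04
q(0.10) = -1.52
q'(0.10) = -0.64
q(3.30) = 0.63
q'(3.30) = -0.03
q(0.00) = -1.49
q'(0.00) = 0.00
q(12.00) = -3.85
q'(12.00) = 19.84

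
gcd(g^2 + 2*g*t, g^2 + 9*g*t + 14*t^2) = g + 2*t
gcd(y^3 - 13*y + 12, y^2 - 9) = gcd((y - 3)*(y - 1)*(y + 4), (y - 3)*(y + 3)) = y - 3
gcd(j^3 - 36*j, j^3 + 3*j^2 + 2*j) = j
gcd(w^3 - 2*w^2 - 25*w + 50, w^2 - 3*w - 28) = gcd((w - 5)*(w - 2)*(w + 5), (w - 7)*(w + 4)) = 1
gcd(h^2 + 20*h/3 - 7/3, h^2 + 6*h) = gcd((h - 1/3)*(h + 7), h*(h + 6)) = 1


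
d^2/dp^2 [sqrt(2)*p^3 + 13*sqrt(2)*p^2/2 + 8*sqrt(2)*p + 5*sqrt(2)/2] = sqrt(2)*(6*p + 13)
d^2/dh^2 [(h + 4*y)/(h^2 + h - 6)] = 2*((h + 4*y)*(2*h + 1)^2 - (3*h + 4*y + 1)*(h^2 + h - 6))/(h^2 + h - 6)^3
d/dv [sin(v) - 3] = cos(v)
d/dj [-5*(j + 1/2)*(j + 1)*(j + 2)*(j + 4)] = -20*j^3 - 225*j^2/2 - 175*j - 75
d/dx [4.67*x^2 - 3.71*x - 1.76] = 9.34*x - 3.71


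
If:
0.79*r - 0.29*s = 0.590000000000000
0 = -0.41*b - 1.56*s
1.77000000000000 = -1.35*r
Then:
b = 21.33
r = -1.31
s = -5.61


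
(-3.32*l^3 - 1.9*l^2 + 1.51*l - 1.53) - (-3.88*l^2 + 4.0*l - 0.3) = -3.32*l^3 + 1.98*l^2 - 2.49*l - 1.23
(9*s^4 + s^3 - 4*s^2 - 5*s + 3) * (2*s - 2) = 18*s^5 - 16*s^4 - 10*s^3 - 2*s^2 + 16*s - 6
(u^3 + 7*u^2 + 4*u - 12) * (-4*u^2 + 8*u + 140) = -4*u^5 - 20*u^4 + 180*u^3 + 1060*u^2 + 464*u - 1680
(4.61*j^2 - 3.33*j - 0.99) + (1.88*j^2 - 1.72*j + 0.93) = 6.49*j^2 - 5.05*j - 0.0599999999999999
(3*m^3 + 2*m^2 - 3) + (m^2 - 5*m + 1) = 3*m^3 + 3*m^2 - 5*m - 2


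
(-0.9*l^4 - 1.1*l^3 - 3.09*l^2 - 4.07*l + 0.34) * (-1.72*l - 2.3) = 1.548*l^5 + 3.962*l^4 + 7.8448*l^3 + 14.1074*l^2 + 8.7762*l - 0.782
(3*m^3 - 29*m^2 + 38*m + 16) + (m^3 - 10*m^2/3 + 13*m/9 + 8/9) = 4*m^3 - 97*m^2/3 + 355*m/9 + 152/9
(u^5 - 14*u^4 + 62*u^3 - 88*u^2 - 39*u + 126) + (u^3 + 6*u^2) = u^5 - 14*u^4 + 63*u^3 - 82*u^2 - 39*u + 126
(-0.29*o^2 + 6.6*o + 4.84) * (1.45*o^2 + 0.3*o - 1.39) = -0.4205*o^4 + 9.483*o^3 + 9.4011*o^2 - 7.722*o - 6.7276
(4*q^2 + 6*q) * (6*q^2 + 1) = 24*q^4 + 36*q^3 + 4*q^2 + 6*q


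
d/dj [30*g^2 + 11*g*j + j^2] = 11*g + 2*j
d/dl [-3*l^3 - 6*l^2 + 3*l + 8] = -9*l^2 - 12*l + 3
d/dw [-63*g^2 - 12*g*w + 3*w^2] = -12*g + 6*w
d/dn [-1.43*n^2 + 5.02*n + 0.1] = 5.02 - 2.86*n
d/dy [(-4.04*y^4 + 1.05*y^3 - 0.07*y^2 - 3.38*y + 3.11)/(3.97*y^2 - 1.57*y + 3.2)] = (-32.0776*y^5 + 23.1969*y^4 - 55.009*y^3 + 23.6085*y^2 - 25.1414*y - 5.9333)/(15.7609*y^4 - 12.4658*y^3 + 27.8729*y^2 - 10.048*y + 10.24)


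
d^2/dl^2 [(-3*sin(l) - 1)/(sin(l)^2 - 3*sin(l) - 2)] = (27*sin(l)^5 + 13*sin(l)^4 - 7*sin(l)^2 - 45*sin(l)/4 + 9*sin(3*l)/4 - 3*sin(5*l)/2 + 14)/(sin(l)^2 - 3*sin(l) - 2)^3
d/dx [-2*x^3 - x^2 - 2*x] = -6*x^2 - 2*x - 2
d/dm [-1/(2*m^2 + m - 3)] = (4*m + 1)/(2*m^2 + m - 3)^2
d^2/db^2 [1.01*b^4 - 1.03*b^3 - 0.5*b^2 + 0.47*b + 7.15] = 12.12*b^2 - 6.18*b - 1.0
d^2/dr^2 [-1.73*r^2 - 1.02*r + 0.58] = -3.46000000000000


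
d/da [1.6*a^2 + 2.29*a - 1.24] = 3.2*a + 2.29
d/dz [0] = 0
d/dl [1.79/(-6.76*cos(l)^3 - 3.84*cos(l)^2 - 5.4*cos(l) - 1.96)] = (36.3012*sin(l)^2 - 13.7472*cos(l) - 45.9672)*sin(l)/(6.76*cos(l)^3 + 3.84*cos(l)^2 + 5.4*cos(l) + 1.96)^2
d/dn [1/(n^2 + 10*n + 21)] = 2*(-n - 5)/(n^2 + 10*n + 21)^2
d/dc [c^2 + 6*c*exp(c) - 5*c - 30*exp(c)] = 6*c*exp(c) + 2*c - 24*exp(c) - 5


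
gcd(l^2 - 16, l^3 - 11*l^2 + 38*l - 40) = l - 4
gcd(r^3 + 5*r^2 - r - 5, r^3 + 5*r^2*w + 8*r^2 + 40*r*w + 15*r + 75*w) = r + 5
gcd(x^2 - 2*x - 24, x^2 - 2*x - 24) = x^2 - 2*x - 24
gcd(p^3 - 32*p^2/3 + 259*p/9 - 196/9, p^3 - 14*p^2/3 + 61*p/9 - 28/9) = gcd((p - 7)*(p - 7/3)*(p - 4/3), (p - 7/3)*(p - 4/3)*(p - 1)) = p^2 - 11*p/3 + 28/9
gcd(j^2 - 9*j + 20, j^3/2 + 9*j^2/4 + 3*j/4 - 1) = 1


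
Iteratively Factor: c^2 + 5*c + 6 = (c + 3)*(c + 2)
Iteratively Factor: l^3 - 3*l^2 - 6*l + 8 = (l + 2)*(l^2 - 5*l + 4) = (l - 1)*(l + 2)*(l - 4)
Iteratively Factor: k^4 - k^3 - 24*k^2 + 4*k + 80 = (k - 5)*(k^3 + 4*k^2 - 4*k - 16) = (k - 5)*(k - 2)*(k^2 + 6*k + 8) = (k - 5)*(k - 2)*(k + 4)*(k + 2)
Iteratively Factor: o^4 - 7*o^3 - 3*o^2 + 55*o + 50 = (o + 1)*(o^3 - 8*o^2 + 5*o + 50) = (o - 5)*(o + 1)*(o^2 - 3*o - 10) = (o - 5)^2*(o + 1)*(o + 2)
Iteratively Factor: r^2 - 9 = (r + 3)*(r - 3)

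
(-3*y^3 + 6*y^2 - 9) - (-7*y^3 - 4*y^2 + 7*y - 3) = 4*y^3 + 10*y^2 - 7*y - 6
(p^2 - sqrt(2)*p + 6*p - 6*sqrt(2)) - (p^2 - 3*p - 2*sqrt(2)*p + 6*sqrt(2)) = sqrt(2)*p + 9*p - 12*sqrt(2)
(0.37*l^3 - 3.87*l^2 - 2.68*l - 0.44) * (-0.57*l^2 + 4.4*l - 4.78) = -0.2109*l^5 + 3.8339*l^4 - 17.269*l^3 + 6.9574*l^2 + 10.8744*l + 2.1032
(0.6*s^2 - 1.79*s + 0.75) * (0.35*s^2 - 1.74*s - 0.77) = 0.21*s^4 - 1.6705*s^3 + 2.9151*s^2 + 0.0733000000000001*s - 0.5775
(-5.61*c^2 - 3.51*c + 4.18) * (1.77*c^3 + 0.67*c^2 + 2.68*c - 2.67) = -9.9297*c^5 - 9.9714*c^4 - 9.9879*c^3 + 8.3725*c^2 + 20.5741*c - 11.1606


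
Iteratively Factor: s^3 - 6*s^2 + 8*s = (s - 2)*(s^2 - 4*s) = (s - 4)*(s - 2)*(s)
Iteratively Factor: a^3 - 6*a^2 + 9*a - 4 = (a - 1)*(a^2 - 5*a + 4) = (a - 1)^2*(a - 4)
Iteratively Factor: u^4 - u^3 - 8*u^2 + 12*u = (u - 2)*(u^3 + u^2 - 6*u) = u*(u - 2)*(u^2 + u - 6) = u*(u - 2)*(u + 3)*(u - 2)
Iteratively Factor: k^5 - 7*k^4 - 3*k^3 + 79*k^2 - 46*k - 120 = (k - 4)*(k^4 - 3*k^3 - 15*k^2 + 19*k + 30) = (k - 5)*(k - 4)*(k^3 + 2*k^2 - 5*k - 6) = (k - 5)*(k - 4)*(k - 2)*(k^2 + 4*k + 3) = (k - 5)*(k - 4)*(k - 2)*(k + 3)*(k + 1)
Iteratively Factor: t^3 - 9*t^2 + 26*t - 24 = (t - 3)*(t^2 - 6*t + 8) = (t - 4)*(t - 3)*(t - 2)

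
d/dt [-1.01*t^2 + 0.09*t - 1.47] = 0.09 - 2.02*t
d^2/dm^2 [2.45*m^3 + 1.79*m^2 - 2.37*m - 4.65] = 14.7*m + 3.58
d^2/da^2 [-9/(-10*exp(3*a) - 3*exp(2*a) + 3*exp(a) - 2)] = 27*((-30*exp(2*a) - 4*exp(a) + 1)*(10*exp(3*a) + 3*exp(2*a) - 3*exp(a) + 2) + 6*(10*exp(2*a) + 2*exp(a) - 1)^2*exp(a))*exp(a)/(10*exp(3*a) + 3*exp(2*a) - 3*exp(a) + 2)^3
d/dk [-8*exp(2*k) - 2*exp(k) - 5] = (-16*exp(k) - 2)*exp(k)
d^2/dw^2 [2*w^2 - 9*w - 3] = 4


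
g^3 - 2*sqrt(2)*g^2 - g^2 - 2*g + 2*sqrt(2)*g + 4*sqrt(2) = (g - 2)*(g + 1)*(g - 2*sqrt(2))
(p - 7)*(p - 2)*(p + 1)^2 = p^4 - 7*p^3 - 3*p^2 + 19*p + 14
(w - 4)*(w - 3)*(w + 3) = w^3 - 4*w^2 - 9*w + 36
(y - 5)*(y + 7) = y^2 + 2*y - 35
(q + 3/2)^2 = q^2 + 3*q + 9/4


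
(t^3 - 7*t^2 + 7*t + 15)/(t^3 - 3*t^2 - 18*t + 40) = (t^2 - 2*t - 3)/(t^2 + 2*t - 8)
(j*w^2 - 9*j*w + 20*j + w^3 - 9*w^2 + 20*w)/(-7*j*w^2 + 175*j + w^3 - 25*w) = (j*w - 4*j + w^2 - 4*w)/(-7*j*w - 35*j + w^2 + 5*w)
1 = 1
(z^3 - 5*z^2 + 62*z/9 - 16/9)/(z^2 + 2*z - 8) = (z^2 - 3*z + 8/9)/(z + 4)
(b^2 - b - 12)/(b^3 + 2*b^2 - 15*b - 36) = 1/(b + 3)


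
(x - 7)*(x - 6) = x^2 - 13*x + 42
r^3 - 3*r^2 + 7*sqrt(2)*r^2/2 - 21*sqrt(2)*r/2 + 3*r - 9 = (r - 3)*(r + sqrt(2)/2)*(r + 3*sqrt(2))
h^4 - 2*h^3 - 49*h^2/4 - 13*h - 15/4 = (h - 5)*(h + 1/2)*(h + 1)*(h + 3/2)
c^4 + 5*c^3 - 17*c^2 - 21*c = c*(c - 3)*(c + 1)*(c + 7)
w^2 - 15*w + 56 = (w - 8)*(w - 7)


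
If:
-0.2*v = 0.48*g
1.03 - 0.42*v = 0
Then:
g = -1.02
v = 2.45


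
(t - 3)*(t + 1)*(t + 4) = t^3 + 2*t^2 - 11*t - 12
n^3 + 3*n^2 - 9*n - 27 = (n - 3)*(n + 3)^2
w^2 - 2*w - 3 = (w - 3)*(w + 1)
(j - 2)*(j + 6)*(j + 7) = j^3 + 11*j^2 + 16*j - 84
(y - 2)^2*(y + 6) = y^3 + 2*y^2 - 20*y + 24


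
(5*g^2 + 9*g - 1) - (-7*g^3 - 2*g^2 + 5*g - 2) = 7*g^3 + 7*g^2 + 4*g + 1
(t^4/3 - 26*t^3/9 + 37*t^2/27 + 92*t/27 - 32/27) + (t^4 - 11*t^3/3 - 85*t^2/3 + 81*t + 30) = 4*t^4/3 - 59*t^3/9 - 728*t^2/27 + 2279*t/27 + 778/27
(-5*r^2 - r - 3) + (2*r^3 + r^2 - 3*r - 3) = 2*r^3 - 4*r^2 - 4*r - 6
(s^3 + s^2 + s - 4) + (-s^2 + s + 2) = s^3 + 2*s - 2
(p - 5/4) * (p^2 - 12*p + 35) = p^3 - 53*p^2/4 + 50*p - 175/4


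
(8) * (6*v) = 48*v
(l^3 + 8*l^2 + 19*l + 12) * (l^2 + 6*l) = l^5 + 14*l^4 + 67*l^3 + 126*l^2 + 72*l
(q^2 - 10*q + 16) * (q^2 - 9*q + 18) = q^4 - 19*q^3 + 124*q^2 - 324*q + 288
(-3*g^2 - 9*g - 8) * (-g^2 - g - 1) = 3*g^4 + 12*g^3 + 20*g^2 + 17*g + 8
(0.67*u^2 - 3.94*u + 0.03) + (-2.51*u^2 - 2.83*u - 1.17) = -1.84*u^2 - 6.77*u - 1.14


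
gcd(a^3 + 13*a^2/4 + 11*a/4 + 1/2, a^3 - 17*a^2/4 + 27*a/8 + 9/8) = a + 1/4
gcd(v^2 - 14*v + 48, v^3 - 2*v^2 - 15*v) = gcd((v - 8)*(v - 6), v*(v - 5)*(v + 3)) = 1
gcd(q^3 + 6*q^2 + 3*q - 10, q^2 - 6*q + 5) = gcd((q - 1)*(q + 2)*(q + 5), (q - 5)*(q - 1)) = q - 1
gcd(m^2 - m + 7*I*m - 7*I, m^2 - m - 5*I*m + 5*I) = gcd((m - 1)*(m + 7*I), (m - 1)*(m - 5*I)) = m - 1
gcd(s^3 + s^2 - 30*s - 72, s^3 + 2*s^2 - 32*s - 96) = s^2 - 2*s - 24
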